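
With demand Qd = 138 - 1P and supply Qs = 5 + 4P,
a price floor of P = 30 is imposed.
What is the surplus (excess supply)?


At P = 30:
Qd = 138 - 1*30 = 108
Qs = 5 + 4*30 = 125
Surplus = Qs - Qd = 125 - 108 = 17

17


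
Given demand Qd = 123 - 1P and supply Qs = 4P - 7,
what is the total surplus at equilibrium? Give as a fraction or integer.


Find equilibrium: 123 - 1P = 4P - 7
123 + 7 = 5P
P* = 130/5 = 26
Q* = 4*26 - 7 = 97
Inverse demand: P = 123 - Q/1, so P_max = 123
Inverse supply: P = 7/4 + Q/4, so P_min = 7/4
CS = (1/2) * 97 * (123 - 26) = 9409/2
PS = (1/2) * 97 * (26 - 7/4) = 9409/8
TS = CS + PS = 9409/2 + 9409/8 = 47045/8

47045/8


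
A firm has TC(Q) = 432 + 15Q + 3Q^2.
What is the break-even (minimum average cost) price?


AC(Q) = 432/Q + 15 + 3Q
To minimize: dAC/dQ = -432/Q^2 + 3 = 0
Q^2 = 432/3 = 144
Q* = 12
Min AC = 432/12 + 15 + 3*12
Min AC = 36 + 15 + 36 = 87

87


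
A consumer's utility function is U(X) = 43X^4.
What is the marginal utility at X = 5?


MU = dU/dX = 43*4*X^(4-1)
MU = 172*X^3
At X = 5:
MU = 172 * 5^3
MU = 172 * 125 = 21500

21500


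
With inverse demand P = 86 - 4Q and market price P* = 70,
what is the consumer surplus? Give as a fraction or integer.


Maximum willingness to pay (at Q=0): P_max = 86
Quantity demanded at P* = 70:
Q* = (86 - 70)/4 = 4
CS = (1/2) * Q* * (P_max - P*)
CS = (1/2) * 4 * (86 - 70)
CS = (1/2) * 4 * 16 = 32

32


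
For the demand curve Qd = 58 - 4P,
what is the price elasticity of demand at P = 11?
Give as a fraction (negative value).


dQ/dP = -4
At P = 11: Q = 58 - 4*11 = 14
E = (dQ/dP)(P/Q) = (-4)(11/14) = -22/7

-22/7


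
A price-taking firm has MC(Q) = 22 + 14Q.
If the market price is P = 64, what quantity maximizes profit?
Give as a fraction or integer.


In perfect competition, profit is maximized where P = MC.
64 = 22 + 14Q
42 = 14Q
Q* = 42/14 = 3

3


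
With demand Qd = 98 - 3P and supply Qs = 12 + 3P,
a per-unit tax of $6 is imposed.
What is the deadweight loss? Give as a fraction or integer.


Pre-tax equilibrium quantity: Q* = 55
Post-tax equilibrium quantity: Q_tax = 46
Reduction in quantity: Q* - Q_tax = 9
DWL = (1/2) * tax * (Q* - Q_tax)
DWL = (1/2) * 6 * 9 = 27

27


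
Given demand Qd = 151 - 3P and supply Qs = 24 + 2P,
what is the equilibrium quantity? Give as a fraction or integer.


First find equilibrium price:
151 - 3P = 24 + 2P
P* = 127/5 = 127/5
Then substitute into demand:
Q* = 151 - 3 * 127/5 = 374/5

374/5


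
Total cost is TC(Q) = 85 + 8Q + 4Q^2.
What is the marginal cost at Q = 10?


MC = dTC/dQ = 8 + 2*4*Q
At Q = 10:
MC = 8 + 8*10
MC = 8 + 80 = 88

88


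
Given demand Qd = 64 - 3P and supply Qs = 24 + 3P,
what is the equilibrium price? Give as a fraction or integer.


At equilibrium, Qd = Qs.
64 - 3P = 24 + 3P
64 - 24 = 3P + 3P
40 = 6P
P* = 40/6 = 20/3

20/3


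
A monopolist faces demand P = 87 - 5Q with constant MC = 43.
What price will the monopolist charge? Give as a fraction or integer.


MR = 87 - 10Q
Set MR = MC: 87 - 10Q = 43
Q* = 22/5
Substitute into demand:
P* = 87 - 5*22/5 = 65

65


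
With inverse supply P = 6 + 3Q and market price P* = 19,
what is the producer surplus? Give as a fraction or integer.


Minimum supply price (at Q=0): P_min = 6
Quantity supplied at P* = 19:
Q* = (19 - 6)/3 = 13/3
PS = (1/2) * Q* * (P* - P_min)
PS = (1/2) * 13/3 * (19 - 6)
PS = (1/2) * 13/3 * 13 = 169/6

169/6


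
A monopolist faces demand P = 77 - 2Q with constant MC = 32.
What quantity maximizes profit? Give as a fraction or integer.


TR = P*Q = (77 - 2Q)Q = 77Q - 2Q^2
MR = dTR/dQ = 77 - 4Q
Set MR = MC:
77 - 4Q = 32
45 = 4Q
Q* = 45/4 = 45/4

45/4


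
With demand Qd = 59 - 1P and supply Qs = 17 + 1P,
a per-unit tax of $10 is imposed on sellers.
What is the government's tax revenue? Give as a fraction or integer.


With tax on sellers, new supply: Qs' = 17 + 1(P - 10)
= 7 + 1P
New equilibrium quantity:
Q_new = 33
Tax revenue = tax * Q_new = 10 * 33 = 330

330


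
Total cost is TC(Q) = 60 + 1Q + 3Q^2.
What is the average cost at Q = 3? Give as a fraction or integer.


TC(3) = 60 + 1*3 + 3*3^2
TC(3) = 60 + 3 + 27 = 90
AC = TC/Q = 90/3 = 30

30


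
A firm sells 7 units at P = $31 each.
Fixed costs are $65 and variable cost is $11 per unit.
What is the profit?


Total Revenue = P * Q = 31 * 7 = $217
Total Cost = FC + VC*Q = 65 + 11*7 = $142
Profit = TR - TC = 217 - 142 = $75

$75


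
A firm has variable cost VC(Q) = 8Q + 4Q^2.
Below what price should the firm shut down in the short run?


AVC(Q) = VC(Q)/Q = 8 + 4Q
AVC is increasing in Q, so minimum AVC is at Q -> 0+.
Min AVC = 8
The firm should shut down if P < 8.

8


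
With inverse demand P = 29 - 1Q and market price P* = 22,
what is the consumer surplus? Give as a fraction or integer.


Maximum willingness to pay (at Q=0): P_max = 29
Quantity demanded at P* = 22:
Q* = (29 - 22)/1 = 7
CS = (1/2) * Q* * (P_max - P*)
CS = (1/2) * 7 * (29 - 22)
CS = (1/2) * 7 * 7 = 49/2

49/2


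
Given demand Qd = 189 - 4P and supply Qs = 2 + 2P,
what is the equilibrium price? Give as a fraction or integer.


At equilibrium, Qd = Qs.
189 - 4P = 2 + 2P
189 - 2 = 4P + 2P
187 = 6P
P* = 187/6 = 187/6

187/6


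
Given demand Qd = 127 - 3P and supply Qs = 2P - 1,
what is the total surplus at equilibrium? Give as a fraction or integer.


Find equilibrium: 127 - 3P = 2P - 1
127 + 1 = 5P
P* = 128/5 = 128/5
Q* = 2*128/5 - 1 = 251/5
Inverse demand: P = 127/3 - Q/3, so P_max = 127/3
Inverse supply: P = 1/2 + Q/2, so P_min = 1/2
CS = (1/2) * 251/5 * (127/3 - 128/5) = 63001/150
PS = (1/2) * 251/5 * (128/5 - 1/2) = 63001/100
TS = CS + PS = 63001/150 + 63001/100 = 63001/60

63001/60


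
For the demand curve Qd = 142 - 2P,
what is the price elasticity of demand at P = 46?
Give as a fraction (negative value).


dQ/dP = -2
At P = 46: Q = 142 - 2*46 = 50
E = (dQ/dP)(P/Q) = (-2)(46/50) = -46/25

-46/25


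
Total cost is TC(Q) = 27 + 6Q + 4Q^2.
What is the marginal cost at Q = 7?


MC = dTC/dQ = 6 + 2*4*Q
At Q = 7:
MC = 6 + 8*7
MC = 6 + 56 = 62

62


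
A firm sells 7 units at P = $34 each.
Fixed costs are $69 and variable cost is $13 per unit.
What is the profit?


Total Revenue = P * Q = 34 * 7 = $238
Total Cost = FC + VC*Q = 69 + 13*7 = $160
Profit = TR - TC = 238 - 160 = $78

$78


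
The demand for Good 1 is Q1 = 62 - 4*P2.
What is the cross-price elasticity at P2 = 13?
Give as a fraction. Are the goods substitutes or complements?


dQ1/dP2 = -4
At P2 = 13: Q1 = 62 - 4*13 = 10
Exy = (dQ1/dP2)(P2/Q1) = -4 * 13 / 10 = -26/5
Since Exy < 0, the goods are complements.

-26/5 (complements)


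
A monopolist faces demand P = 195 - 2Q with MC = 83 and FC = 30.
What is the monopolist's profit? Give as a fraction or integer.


MR = MC: 195 - 4Q = 83
Q* = 28
P* = 195 - 2*28 = 139
Profit = (P* - MC)*Q* - FC
= (139 - 83)*28 - 30
= 56*28 - 30
= 1568 - 30 = 1538

1538


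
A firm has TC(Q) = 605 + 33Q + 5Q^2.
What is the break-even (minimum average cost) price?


AC(Q) = 605/Q + 33 + 5Q
To minimize: dAC/dQ = -605/Q^2 + 5 = 0
Q^2 = 605/5 = 121
Q* = 11
Min AC = 605/11 + 33 + 5*11
Min AC = 55 + 33 + 55 = 143

143


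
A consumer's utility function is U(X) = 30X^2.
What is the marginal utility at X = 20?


MU = dU/dX = 30*2*X^(2-1)
MU = 60*X^1
At X = 20:
MU = 60 * 20^1
MU = 60 * 20 = 1200

1200


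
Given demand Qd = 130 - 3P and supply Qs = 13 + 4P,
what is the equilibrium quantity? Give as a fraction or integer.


First find equilibrium price:
130 - 3P = 13 + 4P
P* = 117/7 = 117/7
Then substitute into demand:
Q* = 130 - 3 * 117/7 = 559/7

559/7


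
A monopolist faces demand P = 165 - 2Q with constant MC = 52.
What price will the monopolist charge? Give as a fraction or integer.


MR = 165 - 4Q
Set MR = MC: 165 - 4Q = 52
Q* = 113/4
Substitute into demand:
P* = 165 - 2*113/4 = 217/2

217/2


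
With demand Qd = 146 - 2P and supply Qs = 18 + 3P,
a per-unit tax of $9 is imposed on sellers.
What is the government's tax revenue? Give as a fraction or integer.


With tax on sellers, new supply: Qs' = 18 + 3(P - 9)
= 3P - 9
New equilibrium quantity:
Q_new = 84
Tax revenue = tax * Q_new = 9 * 84 = 756

756


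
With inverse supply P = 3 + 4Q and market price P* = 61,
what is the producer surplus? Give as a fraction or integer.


Minimum supply price (at Q=0): P_min = 3
Quantity supplied at P* = 61:
Q* = (61 - 3)/4 = 29/2
PS = (1/2) * Q* * (P* - P_min)
PS = (1/2) * 29/2 * (61 - 3)
PS = (1/2) * 29/2 * 58 = 841/2

841/2


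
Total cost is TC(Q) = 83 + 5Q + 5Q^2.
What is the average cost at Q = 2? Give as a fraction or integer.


TC(2) = 83 + 5*2 + 5*2^2
TC(2) = 83 + 10 + 20 = 113
AC = TC/Q = 113/2 = 113/2

113/2


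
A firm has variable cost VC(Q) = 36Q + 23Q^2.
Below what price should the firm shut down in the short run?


AVC(Q) = VC(Q)/Q = 36 + 23Q
AVC is increasing in Q, so minimum AVC is at Q -> 0+.
Min AVC = 36
The firm should shut down if P < 36.

36


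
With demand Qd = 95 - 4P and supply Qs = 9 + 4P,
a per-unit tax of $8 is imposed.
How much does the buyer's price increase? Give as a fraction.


With a per-unit tax, the buyer's price increase depends on relative slopes.
Supply slope: d = 4, Demand slope: b = 4
Buyer's price increase = d * tax / (b + d)
= 4 * 8 / (4 + 4)
= 32 / 8 = 4

4


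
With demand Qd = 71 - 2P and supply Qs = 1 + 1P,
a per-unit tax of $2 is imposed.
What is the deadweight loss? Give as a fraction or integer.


Pre-tax equilibrium quantity: Q* = 73/3
Post-tax equilibrium quantity: Q_tax = 23
Reduction in quantity: Q* - Q_tax = 4/3
DWL = (1/2) * tax * (Q* - Q_tax)
DWL = (1/2) * 2 * 4/3 = 4/3

4/3


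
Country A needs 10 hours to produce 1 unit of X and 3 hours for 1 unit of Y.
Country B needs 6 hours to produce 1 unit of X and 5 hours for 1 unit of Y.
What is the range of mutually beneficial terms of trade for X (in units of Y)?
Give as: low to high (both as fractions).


Opportunity cost of X for Country A = hours_X / hours_Y = 10/3 = 10/3 units of Y
Opportunity cost of X for Country B = hours_X / hours_Y = 6/5 = 6/5 units of Y
Terms of trade must be between the two opportunity costs.
Range: 6/5 to 10/3

6/5 to 10/3


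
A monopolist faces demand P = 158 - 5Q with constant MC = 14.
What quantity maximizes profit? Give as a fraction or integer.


TR = P*Q = (158 - 5Q)Q = 158Q - 5Q^2
MR = dTR/dQ = 158 - 10Q
Set MR = MC:
158 - 10Q = 14
144 = 10Q
Q* = 144/10 = 72/5

72/5


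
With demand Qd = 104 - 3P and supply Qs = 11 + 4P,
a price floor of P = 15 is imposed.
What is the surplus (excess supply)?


At P = 15:
Qd = 104 - 3*15 = 59
Qs = 11 + 4*15 = 71
Surplus = Qs - Qd = 71 - 59 = 12

12


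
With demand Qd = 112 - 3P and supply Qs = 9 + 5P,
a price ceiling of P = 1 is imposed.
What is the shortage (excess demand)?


At P = 1:
Qd = 112 - 3*1 = 109
Qs = 9 + 5*1 = 14
Shortage = Qd - Qs = 109 - 14 = 95

95


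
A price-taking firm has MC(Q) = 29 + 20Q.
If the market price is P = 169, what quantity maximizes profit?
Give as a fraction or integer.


In perfect competition, profit is maximized where P = MC.
169 = 29 + 20Q
140 = 20Q
Q* = 140/20 = 7

7


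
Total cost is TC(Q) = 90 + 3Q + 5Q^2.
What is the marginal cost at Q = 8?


MC = dTC/dQ = 3 + 2*5*Q
At Q = 8:
MC = 3 + 10*8
MC = 3 + 80 = 83

83


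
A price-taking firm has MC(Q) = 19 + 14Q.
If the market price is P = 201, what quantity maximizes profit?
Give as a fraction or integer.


In perfect competition, profit is maximized where P = MC.
201 = 19 + 14Q
182 = 14Q
Q* = 182/14 = 13

13


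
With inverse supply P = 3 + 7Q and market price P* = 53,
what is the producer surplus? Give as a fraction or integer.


Minimum supply price (at Q=0): P_min = 3
Quantity supplied at P* = 53:
Q* = (53 - 3)/7 = 50/7
PS = (1/2) * Q* * (P* - P_min)
PS = (1/2) * 50/7 * (53 - 3)
PS = (1/2) * 50/7 * 50 = 1250/7

1250/7


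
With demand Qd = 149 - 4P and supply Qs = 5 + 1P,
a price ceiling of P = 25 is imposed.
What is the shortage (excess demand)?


At P = 25:
Qd = 149 - 4*25 = 49
Qs = 5 + 1*25 = 30
Shortage = Qd - Qs = 49 - 30 = 19

19


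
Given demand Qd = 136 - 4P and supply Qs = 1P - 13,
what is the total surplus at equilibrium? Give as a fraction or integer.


Find equilibrium: 136 - 4P = 1P - 13
136 + 13 = 5P
P* = 149/5 = 149/5
Q* = 1*149/5 - 13 = 84/5
Inverse demand: P = 34 - Q/4, so P_max = 34
Inverse supply: P = 13 + Q/1, so P_min = 13
CS = (1/2) * 84/5 * (34 - 149/5) = 882/25
PS = (1/2) * 84/5 * (149/5 - 13) = 3528/25
TS = CS + PS = 882/25 + 3528/25 = 882/5

882/5


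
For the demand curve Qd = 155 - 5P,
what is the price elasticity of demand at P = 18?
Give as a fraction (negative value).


dQ/dP = -5
At P = 18: Q = 155 - 5*18 = 65
E = (dQ/dP)(P/Q) = (-5)(18/65) = -18/13

-18/13


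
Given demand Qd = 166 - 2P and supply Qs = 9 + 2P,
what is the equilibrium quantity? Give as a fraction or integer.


First find equilibrium price:
166 - 2P = 9 + 2P
P* = 157/4 = 157/4
Then substitute into demand:
Q* = 166 - 2 * 157/4 = 175/2

175/2


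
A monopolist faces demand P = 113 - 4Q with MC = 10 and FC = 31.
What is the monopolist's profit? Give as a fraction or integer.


MR = MC: 113 - 8Q = 10
Q* = 103/8
P* = 113 - 4*103/8 = 123/2
Profit = (P* - MC)*Q* - FC
= (123/2 - 10)*103/8 - 31
= 103/2*103/8 - 31
= 10609/16 - 31 = 10113/16

10113/16


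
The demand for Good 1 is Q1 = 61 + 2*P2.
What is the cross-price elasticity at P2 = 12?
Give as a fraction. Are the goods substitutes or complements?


dQ1/dP2 = 2
At P2 = 12: Q1 = 61 + 2*12 = 85
Exy = (dQ1/dP2)(P2/Q1) = 2 * 12 / 85 = 24/85
Since Exy > 0, the goods are substitutes.

24/85 (substitutes)


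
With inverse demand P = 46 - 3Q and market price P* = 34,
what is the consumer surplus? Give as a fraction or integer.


Maximum willingness to pay (at Q=0): P_max = 46
Quantity demanded at P* = 34:
Q* = (46 - 34)/3 = 4
CS = (1/2) * Q* * (P_max - P*)
CS = (1/2) * 4 * (46 - 34)
CS = (1/2) * 4 * 12 = 24

24


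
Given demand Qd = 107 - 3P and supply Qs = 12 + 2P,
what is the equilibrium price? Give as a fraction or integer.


At equilibrium, Qd = Qs.
107 - 3P = 12 + 2P
107 - 12 = 3P + 2P
95 = 5P
P* = 95/5 = 19

19


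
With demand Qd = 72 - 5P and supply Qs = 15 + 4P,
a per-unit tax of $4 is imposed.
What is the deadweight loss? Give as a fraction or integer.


Pre-tax equilibrium quantity: Q* = 121/3
Post-tax equilibrium quantity: Q_tax = 283/9
Reduction in quantity: Q* - Q_tax = 80/9
DWL = (1/2) * tax * (Q* - Q_tax)
DWL = (1/2) * 4 * 80/9 = 160/9

160/9


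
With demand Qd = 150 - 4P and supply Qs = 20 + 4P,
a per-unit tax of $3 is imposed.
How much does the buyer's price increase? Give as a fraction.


With a per-unit tax, the buyer's price increase depends on relative slopes.
Supply slope: d = 4, Demand slope: b = 4
Buyer's price increase = d * tax / (b + d)
= 4 * 3 / (4 + 4)
= 12 / 8 = 3/2

3/2


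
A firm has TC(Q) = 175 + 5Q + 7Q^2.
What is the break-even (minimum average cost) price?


AC(Q) = 175/Q + 5 + 7Q
To minimize: dAC/dQ = -175/Q^2 + 7 = 0
Q^2 = 175/7 = 25
Q* = 5
Min AC = 175/5 + 5 + 7*5
Min AC = 35 + 5 + 35 = 75

75


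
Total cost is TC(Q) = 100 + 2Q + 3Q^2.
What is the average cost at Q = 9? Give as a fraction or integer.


TC(9) = 100 + 2*9 + 3*9^2
TC(9) = 100 + 18 + 243 = 361
AC = TC/Q = 361/9 = 361/9

361/9


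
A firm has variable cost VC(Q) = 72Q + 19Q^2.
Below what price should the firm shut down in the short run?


AVC(Q) = VC(Q)/Q = 72 + 19Q
AVC is increasing in Q, so minimum AVC is at Q -> 0+.
Min AVC = 72
The firm should shut down if P < 72.

72


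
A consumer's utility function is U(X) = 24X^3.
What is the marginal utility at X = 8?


MU = dU/dX = 24*3*X^(3-1)
MU = 72*X^2
At X = 8:
MU = 72 * 8^2
MU = 72 * 64 = 4608

4608


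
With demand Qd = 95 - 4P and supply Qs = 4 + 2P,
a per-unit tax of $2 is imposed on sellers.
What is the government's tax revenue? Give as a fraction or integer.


With tax on sellers, new supply: Qs' = 4 + 2(P - 2)
= 0 + 2P
New equilibrium quantity:
Q_new = 95/3
Tax revenue = tax * Q_new = 2 * 95/3 = 190/3

190/3


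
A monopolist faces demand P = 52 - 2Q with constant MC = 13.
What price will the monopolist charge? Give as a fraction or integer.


MR = 52 - 4Q
Set MR = MC: 52 - 4Q = 13
Q* = 39/4
Substitute into demand:
P* = 52 - 2*39/4 = 65/2

65/2


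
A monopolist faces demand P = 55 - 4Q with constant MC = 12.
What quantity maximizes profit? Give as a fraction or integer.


TR = P*Q = (55 - 4Q)Q = 55Q - 4Q^2
MR = dTR/dQ = 55 - 8Q
Set MR = MC:
55 - 8Q = 12
43 = 8Q
Q* = 43/8 = 43/8

43/8


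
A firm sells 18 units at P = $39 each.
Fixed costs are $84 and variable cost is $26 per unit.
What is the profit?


Total Revenue = P * Q = 39 * 18 = $702
Total Cost = FC + VC*Q = 84 + 26*18 = $552
Profit = TR - TC = 702 - 552 = $150

$150


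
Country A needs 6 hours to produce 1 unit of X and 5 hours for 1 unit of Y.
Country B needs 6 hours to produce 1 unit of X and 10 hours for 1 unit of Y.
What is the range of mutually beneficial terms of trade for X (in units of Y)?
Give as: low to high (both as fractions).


Opportunity cost of X for Country A = hours_X / hours_Y = 6/5 = 6/5 units of Y
Opportunity cost of X for Country B = hours_X / hours_Y = 6/10 = 3/5 units of Y
Terms of trade must be between the two opportunity costs.
Range: 3/5 to 6/5

3/5 to 6/5


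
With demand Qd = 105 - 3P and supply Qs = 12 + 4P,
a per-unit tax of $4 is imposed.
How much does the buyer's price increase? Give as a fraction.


With a per-unit tax, the buyer's price increase depends on relative slopes.
Supply slope: d = 4, Demand slope: b = 3
Buyer's price increase = d * tax / (b + d)
= 4 * 4 / (3 + 4)
= 16 / 7 = 16/7

16/7


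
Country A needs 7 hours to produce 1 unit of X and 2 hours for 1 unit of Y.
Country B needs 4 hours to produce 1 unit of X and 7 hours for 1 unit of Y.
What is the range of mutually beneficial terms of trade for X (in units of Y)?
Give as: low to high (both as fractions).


Opportunity cost of X for Country A = hours_X / hours_Y = 7/2 = 7/2 units of Y
Opportunity cost of X for Country B = hours_X / hours_Y = 4/7 = 4/7 units of Y
Terms of trade must be between the two opportunity costs.
Range: 4/7 to 7/2

4/7 to 7/2


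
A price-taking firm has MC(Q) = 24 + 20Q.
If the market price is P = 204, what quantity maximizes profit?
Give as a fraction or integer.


In perfect competition, profit is maximized where P = MC.
204 = 24 + 20Q
180 = 20Q
Q* = 180/20 = 9

9


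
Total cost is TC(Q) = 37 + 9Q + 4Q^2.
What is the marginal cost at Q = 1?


MC = dTC/dQ = 9 + 2*4*Q
At Q = 1:
MC = 9 + 8*1
MC = 9 + 8 = 17

17


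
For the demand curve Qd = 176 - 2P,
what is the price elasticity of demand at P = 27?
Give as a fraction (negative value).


dQ/dP = -2
At P = 27: Q = 176 - 2*27 = 122
E = (dQ/dP)(P/Q) = (-2)(27/122) = -27/61

-27/61


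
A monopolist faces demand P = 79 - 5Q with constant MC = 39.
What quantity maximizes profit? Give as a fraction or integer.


TR = P*Q = (79 - 5Q)Q = 79Q - 5Q^2
MR = dTR/dQ = 79 - 10Q
Set MR = MC:
79 - 10Q = 39
40 = 10Q
Q* = 40/10 = 4

4


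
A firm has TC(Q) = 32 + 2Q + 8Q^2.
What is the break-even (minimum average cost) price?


AC(Q) = 32/Q + 2 + 8Q
To minimize: dAC/dQ = -32/Q^2 + 8 = 0
Q^2 = 32/8 = 4
Q* = 2
Min AC = 32/2 + 2 + 8*2
Min AC = 16 + 2 + 16 = 34

34


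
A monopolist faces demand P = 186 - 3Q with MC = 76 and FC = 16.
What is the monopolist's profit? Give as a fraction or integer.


MR = MC: 186 - 6Q = 76
Q* = 55/3
P* = 186 - 3*55/3 = 131
Profit = (P* - MC)*Q* - FC
= (131 - 76)*55/3 - 16
= 55*55/3 - 16
= 3025/3 - 16 = 2977/3

2977/3


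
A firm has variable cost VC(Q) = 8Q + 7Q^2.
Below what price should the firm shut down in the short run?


AVC(Q) = VC(Q)/Q = 8 + 7Q
AVC is increasing in Q, so minimum AVC is at Q -> 0+.
Min AVC = 8
The firm should shut down if P < 8.

8


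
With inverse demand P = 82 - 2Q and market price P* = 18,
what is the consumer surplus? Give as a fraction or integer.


Maximum willingness to pay (at Q=0): P_max = 82
Quantity demanded at P* = 18:
Q* = (82 - 18)/2 = 32
CS = (1/2) * Q* * (P_max - P*)
CS = (1/2) * 32 * (82 - 18)
CS = (1/2) * 32 * 64 = 1024

1024


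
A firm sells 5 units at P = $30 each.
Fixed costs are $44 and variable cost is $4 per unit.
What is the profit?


Total Revenue = P * Q = 30 * 5 = $150
Total Cost = FC + VC*Q = 44 + 4*5 = $64
Profit = TR - TC = 150 - 64 = $86

$86


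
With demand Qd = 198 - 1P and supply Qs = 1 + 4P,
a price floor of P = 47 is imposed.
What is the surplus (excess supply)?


At P = 47:
Qd = 198 - 1*47 = 151
Qs = 1 + 4*47 = 189
Surplus = Qs - Qd = 189 - 151 = 38

38


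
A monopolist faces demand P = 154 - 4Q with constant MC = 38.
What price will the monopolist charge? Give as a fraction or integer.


MR = 154 - 8Q
Set MR = MC: 154 - 8Q = 38
Q* = 29/2
Substitute into demand:
P* = 154 - 4*29/2 = 96

96


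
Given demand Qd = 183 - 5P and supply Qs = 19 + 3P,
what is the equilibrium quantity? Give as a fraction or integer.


First find equilibrium price:
183 - 5P = 19 + 3P
P* = 164/8 = 41/2
Then substitute into demand:
Q* = 183 - 5 * 41/2 = 161/2

161/2


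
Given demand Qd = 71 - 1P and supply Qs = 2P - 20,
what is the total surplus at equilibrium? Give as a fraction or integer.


Find equilibrium: 71 - 1P = 2P - 20
71 + 20 = 3P
P* = 91/3 = 91/3
Q* = 2*91/3 - 20 = 122/3
Inverse demand: P = 71 - Q/1, so P_max = 71
Inverse supply: P = 10 + Q/2, so P_min = 10
CS = (1/2) * 122/3 * (71 - 91/3) = 7442/9
PS = (1/2) * 122/3 * (91/3 - 10) = 3721/9
TS = CS + PS = 7442/9 + 3721/9 = 3721/3

3721/3


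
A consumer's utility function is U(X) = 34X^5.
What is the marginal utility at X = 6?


MU = dU/dX = 34*5*X^(5-1)
MU = 170*X^4
At X = 6:
MU = 170 * 6^4
MU = 170 * 1296 = 220320

220320


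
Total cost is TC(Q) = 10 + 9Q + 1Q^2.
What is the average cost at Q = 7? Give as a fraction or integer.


TC(7) = 10 + 9*7 + 1*7^2
TC(7) = 10 + 63 + 49 = 122
AC = TC/Q = 122/7 = 122/7

122/7


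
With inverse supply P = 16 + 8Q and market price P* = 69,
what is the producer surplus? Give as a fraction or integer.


Minimum supply price (at Q=0): P_min = 16
Quantity supplied at P* = 69:
Q* = (69 - 16)/8 = 53/8
PS = (1/2) * Q* * (P* - P_min)
PS = (1/2) * 53/8 * (69 - 16)
PS = (1/2) * 53/8 * 53 = 2809/16

2809/16


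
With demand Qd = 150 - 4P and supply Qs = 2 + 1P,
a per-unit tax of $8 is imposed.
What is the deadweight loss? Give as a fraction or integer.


Pre-tax equilibrium quantity: Q* = 158/5
Post-tax equilibrium quantity: Q_tax = 126/5
Reduction in quantity: Q* - Q_tax = 32/5
DWL = (1/2) * tax * (Q* - Q_tax)
DWL = (1/2) * 8 * 32/5 = 128/5

128/5


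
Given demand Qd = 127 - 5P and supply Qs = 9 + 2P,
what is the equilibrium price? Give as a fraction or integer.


At equilibrium, Qd = Qs.
127 - 5P = 9 + 2P
127 - 9 = 5P + 2P
118 = 7P
P* = 118/7 = 118/7

118/7


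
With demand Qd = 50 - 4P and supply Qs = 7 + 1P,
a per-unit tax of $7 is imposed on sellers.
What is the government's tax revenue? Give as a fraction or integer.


With tax on sellers, new supply: Qs' = 7 + 1(P - 7)
= 0 + 1P
New equilibrium quantity:
Q_new = 10
Tax revenue = tax * Q_new = 7 * 10 = 70

70


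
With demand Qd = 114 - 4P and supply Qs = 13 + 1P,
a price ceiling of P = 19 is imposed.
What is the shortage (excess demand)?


At P = 19:
Qd = 114 - 4*19 = 38
Qs = 13 + 1*19 = 32
Shortage = Qd - Qs = 38 - 32 = 6

6


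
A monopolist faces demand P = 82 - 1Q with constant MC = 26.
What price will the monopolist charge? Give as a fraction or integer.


MR = 82 - 2Q
Set MR = MC: 82 - 2Q = 26
Q* = 28
Substitute into demand:
P* = 82 - 1*28 = 54

54


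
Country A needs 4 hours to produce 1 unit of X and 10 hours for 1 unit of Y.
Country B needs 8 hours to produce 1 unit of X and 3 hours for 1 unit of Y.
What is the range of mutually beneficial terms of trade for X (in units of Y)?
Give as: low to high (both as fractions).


Opportunity cost of X for Country A = hours_X / hours_Y = 4/10 = 2/5 units of Y
Opportunity cost of X for Country B = hours_X / hours_Y = 8/3 = 8/3 units of Y
Terms of trade must be between the two opportunity costs.
Range: 2/5 to 8/3

2/5 to 8/3


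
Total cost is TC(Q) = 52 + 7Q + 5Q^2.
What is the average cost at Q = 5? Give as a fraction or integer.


TC(5) = 52 + 7*5 + 5*5^2
TC(5) = 52 + 35 + 125 = 212
AC = TC/Q = 212/5 = 212/5

212/5


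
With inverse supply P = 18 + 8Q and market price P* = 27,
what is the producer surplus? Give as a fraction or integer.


Minimum supply price (at Q=0): P_min = 18
Quantity supplied at P* = 27:
Q* = (27 - 18)/8 = 9/8
PS = (1/2) * Q* * (P* - P_min)
PS = (1/2) * 9/8 * (27 - 18)
PS = (1/2) * 9/8 * 9 = 81/16

81/16


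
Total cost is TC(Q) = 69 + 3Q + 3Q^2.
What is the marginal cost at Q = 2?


MC = dTC/dQ = 3 + 2*3*Q
At Q = 2:
MC = 3 + 6*2
MC = 3 + 12 = 15

15


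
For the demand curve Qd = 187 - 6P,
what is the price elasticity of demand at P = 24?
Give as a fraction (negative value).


dQ/dP = -6
At P = 24: Q = 187 - 6*24 = 43
E = (dQ/dP)(P/Q) = (-6)(24/43) = -144/43

-144/43


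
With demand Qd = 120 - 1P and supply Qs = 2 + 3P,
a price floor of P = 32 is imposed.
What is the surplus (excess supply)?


At P = 32:
Qd = 120 - 1*32 = 88
Qs = 2 + 3*32 = 98
Surplus = Qs - Qd = 98 - 88 = 10

10


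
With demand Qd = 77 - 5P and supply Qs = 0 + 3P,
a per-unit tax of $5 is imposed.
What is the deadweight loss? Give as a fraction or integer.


Pre-tax equilibrium quantity: Q* = 231/8
Post-tax equilibrium quantity: Q_tax = 39/2
Reduction in quantity: Q* - Q_tax = 75/8
DWL = (1/2) * tax * (Q* - Q_tax)
DWL = (1/2) * 5 * 75/8 = 375/16

375/16


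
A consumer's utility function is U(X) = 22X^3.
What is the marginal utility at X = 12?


MU = dU/dX = 22*3*X^(3-1)
MU = 66*X^2
At X = 12:
MU = 66 * 12^2
MU = 66 * 144 = 9504

9504


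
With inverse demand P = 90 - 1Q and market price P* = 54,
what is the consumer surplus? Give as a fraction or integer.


Maximum willingness to pay (at Q=0): P_max = 90
Quantity demanded at P* = 54:
Q* = (90 - 54)/1 = 36
CS = (1/2) * Q* * (P_max - P*)
CS = (1/2) * 36 * (90 - 54)
CS = (1/2) * 36 * 36 = 648

648


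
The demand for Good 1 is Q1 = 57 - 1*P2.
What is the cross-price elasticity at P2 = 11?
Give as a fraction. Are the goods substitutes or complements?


dQ1/dP2 = -1
At P2 = 11: Q1 = 57 - 1*11 = 46
Exy = (dQ1/dP2)(P2/Q1) = -1 * 11 / 46 = -11/46
Since Exy < 0, the goods are complements.

-11/46 (complements)


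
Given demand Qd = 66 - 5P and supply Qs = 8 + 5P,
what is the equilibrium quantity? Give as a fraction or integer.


First find equilibrium price:
66 - 5P = 8 + 5P
P* = 58/10 = 29/5
Then substitute into demand:
Q* = 66 - 5 * 29/5 = 37

37


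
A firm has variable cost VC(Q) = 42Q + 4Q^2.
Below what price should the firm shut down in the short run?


AVC(Q) = VC(Q)/Q = 42 + 4Q
AVC is increasing in Q, so minimum AVC is at Q -> 0+.
Min AVC = 42
The firm should shut down if P < 42.

42


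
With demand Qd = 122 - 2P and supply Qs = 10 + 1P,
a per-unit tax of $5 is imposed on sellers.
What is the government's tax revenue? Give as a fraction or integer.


With tax on sellers, new supply: Qs' = 10 + 1(P - 5)
= 5 + 1P
New equilibrium quantity:
Q_new = 44
Tax revenue = tax * Q_new = 5 * 44 = 220

220


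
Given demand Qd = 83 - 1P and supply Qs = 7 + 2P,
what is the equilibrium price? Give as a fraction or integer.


At equilibrium, Qd = Qs.
83 - 1P = 7 + 2P
83 - 7 = 1P + 2P
76 = 3P
P* = 76/3 = 76/3

76/3


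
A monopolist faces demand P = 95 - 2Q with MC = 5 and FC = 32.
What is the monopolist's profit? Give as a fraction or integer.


MR = MC: 95 - 4Q = 5
Q* = 45/2
P* = 95 - 2*45/2 = 50
Profit = (P* - MC)*Q* - FC
= (50 - 5)*45/2 - 32
= 45*45/2 - 32
= 2025/2 - 32 = 1961/2

1961/2


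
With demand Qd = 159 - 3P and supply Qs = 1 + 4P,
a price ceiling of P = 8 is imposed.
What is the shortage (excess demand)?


At P = 8:
Qd = 159 - 3*8 = 135
Qs = 1 + 4*8 = 33
Shortage = Qd - Qs = 135 - 33 = 102

102


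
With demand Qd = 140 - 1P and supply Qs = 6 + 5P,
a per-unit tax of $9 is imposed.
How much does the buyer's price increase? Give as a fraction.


With a per-unit tax, the buyer's price increase depends on relative slopes.
Supply slope: d = 5, Demand slope: b = 1
Buyer's price increase = d * tax / (b + d)
= 5 * 9 / (1 + 5)
= 45 / 6 = 15/2

15/2


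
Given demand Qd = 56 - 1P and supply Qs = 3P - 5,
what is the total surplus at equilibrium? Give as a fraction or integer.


Find equilibrium: 56 - 1P = 3P - 5
56 + 5 = 4P
P* = 61/4 = 61/4
Q* = 3*61/4 - 5 = 163/4
Inverse demand: P = 56 - Q/1, so P_max = 56
Inverse supply: P = 5/3 + Q/3, so P_min = 5/3
CS = (1/2) * 163/4 * (56 - 61/4) = 26569/32
PS = (1/2) * 163/4 * (61/4 - 5/3) = 26569/96
TS = CS + PS = 26569/32 + 26569/96 = 26569/24

26569/24


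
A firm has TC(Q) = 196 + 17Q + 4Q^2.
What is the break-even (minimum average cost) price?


AC(Q) = 196/Q + 17 + 4Q
To minimize: dAC/dQ = -196/Q^2 + 4 = 0
Q^2 = 196/4 = 49
Q* = 7
Min AC = 196/7 + 17 + 4*7
Min AC = 28 + 17 + 28 = 73

73


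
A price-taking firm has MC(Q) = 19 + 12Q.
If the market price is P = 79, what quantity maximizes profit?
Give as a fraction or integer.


In perfect competition, profit is maximized where P = MC.
79 = 19 + 12Q
60 = 12Q
Q* = 60/12 = 5

5


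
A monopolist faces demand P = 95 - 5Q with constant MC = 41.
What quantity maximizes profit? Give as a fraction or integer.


TR = P*Q = (95 - 5Q)Q = 95Q - 5Q^2
MR = dTR/dQ = 95 - 10Q
Set MR = MC:
95 - 10Q = 41
54 = 10Q
Q* = 54/10 = 27/5

27/5


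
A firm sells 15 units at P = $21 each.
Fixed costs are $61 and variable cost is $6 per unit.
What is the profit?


Total Revenue = P * Q = 21 * 15 = $315
Total Cost = FC + VC*Q = 61 + 6*15 = $151
Profit = TR - TC = 315 - 151 = $164

$164


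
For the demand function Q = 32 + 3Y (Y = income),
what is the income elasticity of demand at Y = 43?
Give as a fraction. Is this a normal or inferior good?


dQ/dY = 3
At Y = 43: Q = 32 + 3*43 = 161
Ey = (dQ/dY)(Y/Q) = 3 * 43 / 161 = 129/161
Since Ey > 0, this is a normal good.

129/161 (normal good)


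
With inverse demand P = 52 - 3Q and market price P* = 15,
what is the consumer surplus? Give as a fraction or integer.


Maximum willingness to pay (at Q=0): P_max = 52
Quantity demanded at P* = 15:
Q* = (52 - 15)/3 = 37/3
CS = (1/2) * Q* * (P_max - P*)
CS = (1/2) * 37/3 * (52 - 15)
CS = (1/2) * 37/3 * 37 = 1369/6

1369/6


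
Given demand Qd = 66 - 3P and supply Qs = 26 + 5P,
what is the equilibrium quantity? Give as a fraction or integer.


First find equilibrium price:
66 - 3P = 26 + 5P
P* = 40/8 = 5
Then substitute into demand:
Q* = 66 - 3 * 5 = 51

51


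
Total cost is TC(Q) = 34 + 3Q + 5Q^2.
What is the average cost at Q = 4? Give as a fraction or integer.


TC(4) = 34 + 3*4 + 5*4^2
TC(4) = 34 + 12 + 80 = 126
AC = TC/Q = 126/4 = 63/2

63/2


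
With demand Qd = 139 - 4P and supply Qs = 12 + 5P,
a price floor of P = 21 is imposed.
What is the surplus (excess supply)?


At P = 21:
Qd = 139 - 4*21 = 55
Qs = 12 + 5*21 = 117
Surplus = Qs - Qd = 117 - 55 = 62

62


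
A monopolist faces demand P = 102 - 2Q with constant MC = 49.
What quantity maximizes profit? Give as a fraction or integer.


TR = P*Q = (102 - 2Q)Q = 102Q - 2Q^2
MR = dTR/dQ = 102 - 4Q
Set MR = MC:
102 - 4Q = 49
53 = 4Q
Q* = 53/4 = 53/4

53/4


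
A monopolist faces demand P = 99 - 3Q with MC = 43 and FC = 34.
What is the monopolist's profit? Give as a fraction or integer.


MR = MC: 99 - 6Q = 43
Q* = 28/3
P* = 99 - 3*28/3 = 71
Profit = (P* - MC)*Q* - FC
= (71 - 43)*28/3 - 34
= 28*28/3 - 34
= 784/3 - 34 = 682/3

682/3


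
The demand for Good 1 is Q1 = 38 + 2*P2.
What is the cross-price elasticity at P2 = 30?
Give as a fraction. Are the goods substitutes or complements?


dQ1/dP2 = 2
At P2 = 30: Q1 = 38 + 2*30 = 98
Exy = (dQ1/dP2)(P2/Q1) = 2 * 30 / 98 = 30/49
Since Exy > 0, the goods are substitutes.

30/49 (substitutes)


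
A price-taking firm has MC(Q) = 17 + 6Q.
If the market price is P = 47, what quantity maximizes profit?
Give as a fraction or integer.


In perfect competition, profit is maximized where P = MC.
47 = 17 + 6Q
30 = 6Q
Q* = 30/6 = 5

5


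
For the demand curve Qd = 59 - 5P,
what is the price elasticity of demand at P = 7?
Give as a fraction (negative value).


dQ/dP = -5
At P = 7: Q = 59 - 5*7 = 24
E = (dQ/dP)(P/Q) = (-5)(7/24) = -35/24

-35/24


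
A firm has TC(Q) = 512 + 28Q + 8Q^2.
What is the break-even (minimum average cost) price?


AC(Q) = 512/Q + 28 + 8Q
To minimize: dAC/dQ = -512/Q^2 + 8 = 0
Q^2 = 512/8 = 64
Q* = 8
Min AC = 512/8 + 28 + 8*8
Min AC = 64 + 28 + 64 = 156

156


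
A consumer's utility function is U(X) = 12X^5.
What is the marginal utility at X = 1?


MU = dU/dX = 12*5*X^(5-1)
MU = 60*X^4
At X = 1:
MU = 60 * 1^4
MU = 60 * 1 = 60

60


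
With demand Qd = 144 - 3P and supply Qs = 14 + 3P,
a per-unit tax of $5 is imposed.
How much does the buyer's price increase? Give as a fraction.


With a per-unit tax, the buyer's price increase depends on relative slopes.
Supply slope: d = 3, Demand slope: b = 3
Buyer's price increase = d * tax / (b + d)
= 3 * 5 / (3 + 3)
= 15 / 6 = 5/2

5/2


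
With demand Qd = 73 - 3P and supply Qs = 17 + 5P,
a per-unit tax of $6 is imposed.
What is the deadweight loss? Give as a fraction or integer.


Pre-tax equilibrium quantity: Q* = 52
Post-tax equilibrium quantity: Q_tax = 163/4
Reduction in quantity: Q* - Q_tax = 45/4
DWL = (1/2) * tax * (Q* - Q_tax)
DWL = (1/2) * 6 * 45/4 = 135/4

135/4


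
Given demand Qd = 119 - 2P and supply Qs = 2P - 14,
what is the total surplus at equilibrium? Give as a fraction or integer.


Find equilibrium: 119 - 2P = 2P - 14
119 + 14 = 4P
P* = 133/4 = 133/4
Q* = 2*133/4 - 14 = 105/2
Inverse demand: P = 119/2 - Q/2, so P_max = 119/2
Inverse supply: P = 7 + Q/2, so P_min = 7
CS = (1/2) * 105/2 * (119/2 - 133/4) = 11025/16
PS = (1/2) * 105/2 * (133/4 - 7) = 11025/16
TS = CS + PS = 11025/16 + 11025/16 = 11025/8

11025/8


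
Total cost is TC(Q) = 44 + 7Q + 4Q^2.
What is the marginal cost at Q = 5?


MC = dTC/dQ = 7 + 2*4*Q
At Q = 5:
MC = 7 + 8*5
MC = 7 + 40 = 47

47


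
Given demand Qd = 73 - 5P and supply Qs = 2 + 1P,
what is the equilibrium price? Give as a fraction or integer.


At equilibrium, Qd = Qs.
73 - 5P = 2 + 1P
73 - 2 = 5P + 1P
71 = 6P
P* = 71/6 = 71/6

71/6


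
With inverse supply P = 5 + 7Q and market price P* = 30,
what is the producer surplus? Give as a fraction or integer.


Minimum supply price (at Q=0): P_min = 5
Quantity supplied at P* = 30:
Q* = (30 - 5)/7 = 25/7
PS = (1/2) * Q* * (P* - P_min)
PS = (1/2) * 25/7 * (30 - 5)
PS = (1/2) * 25/7 * 25 = 625/14

625/14


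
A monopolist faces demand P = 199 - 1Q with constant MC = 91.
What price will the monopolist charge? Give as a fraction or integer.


MR = 199 - 2Q
Set MR = MC: 199 - 2Q = 91
Q* = 54
Substitute into demand:
P* = 199 - 1*54 = 145

145


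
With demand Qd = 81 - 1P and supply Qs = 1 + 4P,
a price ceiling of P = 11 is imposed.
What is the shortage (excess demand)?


At P = 11:
Qd = 81 - 1*11 = 70
Qs = 1 + 4*11 = 45
Shortage = Qd - Qs = 70 - 45 = 25

25


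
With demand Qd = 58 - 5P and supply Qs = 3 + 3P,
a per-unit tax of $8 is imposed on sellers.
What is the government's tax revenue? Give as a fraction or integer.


With tax on sellers, new supply: Qs' = 3 + 3(P - 8)
= 3P - 21
New equilibrium quantity:
Q_new = 69/8
Tax revenue = tax * Q_new = 8 * 69/8 = 69

69


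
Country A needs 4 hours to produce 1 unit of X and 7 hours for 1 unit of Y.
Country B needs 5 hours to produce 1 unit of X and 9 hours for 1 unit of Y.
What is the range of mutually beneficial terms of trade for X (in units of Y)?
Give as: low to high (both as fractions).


Opportunity cost of X for Country A = hours_X / hours_Y = 4/7 = 4/7 units of Y
Opportunity cost of X for Country B = hours_X / hours_Y = 5/9 = 5/9 units of Y
Terms of trade must be between the two opportunity costs.
Range: 5/9 to 4/7

5/9 to 4/7


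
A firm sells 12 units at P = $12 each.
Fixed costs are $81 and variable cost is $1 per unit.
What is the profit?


Total Revenue = P * Q = 12 * 12 = $144
Total Cost = FC + VC*Q = 81 + 1*12 = $93
Profit = TR - TC = 144 - 93 = $51

$51


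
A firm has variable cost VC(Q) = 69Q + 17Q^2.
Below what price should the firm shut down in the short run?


AVC(Q) = VC(Q)/Q = 69 + 17Q
AVC is increasing in Q, so minimum AVC is at Q -> 0+.
Min AVC = 69
The firm should shut down if P < 69.

69


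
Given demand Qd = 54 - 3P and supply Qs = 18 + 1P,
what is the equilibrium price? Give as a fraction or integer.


At equilibrium, Qd = Qs.
54 - 3P = 18 + 1P
54 - 18 = 3P + 1P
36 = 4P
P* = 36/4 = 9

9


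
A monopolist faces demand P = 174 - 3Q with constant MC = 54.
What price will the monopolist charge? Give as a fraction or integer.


MR = 174 - 6Q
Set MR = MC: 174 - 6Q = 54
Q* = 20
Substitute into demand:
P* = 174 - 3*20 = 114

114


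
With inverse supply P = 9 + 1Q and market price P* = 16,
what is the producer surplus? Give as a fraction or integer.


Minimum supply price (at Q=0): P_min = 9
Quantity supplied at P* = 16:
Q* = (16 - 9)/1 = 7
PS = (1/2) * Q* * (P* - P_min)
PS = (1/2) * 7 * (16 - 9)
PS = (1/2) * 7 * 7 = 49/2

49/2


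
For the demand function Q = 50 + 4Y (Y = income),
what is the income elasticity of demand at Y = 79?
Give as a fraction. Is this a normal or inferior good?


dQ/dY = 4
At Y = 79: Q = 50 + 4*79 = 366
Ey = (dQ/dY)(Y/Q) = 4 * 79 / 366 = 158/183
Since Ey > 0, this is a normal good.

158/183 (normal good)


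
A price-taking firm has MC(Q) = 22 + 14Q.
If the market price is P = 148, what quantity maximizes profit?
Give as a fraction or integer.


In perfect competition, profit is maximized where P = MC.
148 = 22 + 14Q
126 = 14Q
Q* = 126/14 = 9

9


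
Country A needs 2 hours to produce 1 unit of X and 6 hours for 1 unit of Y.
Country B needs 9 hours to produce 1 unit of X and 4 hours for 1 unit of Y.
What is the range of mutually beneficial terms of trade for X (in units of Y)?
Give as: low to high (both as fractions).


Opportunity cost of X for Country A = hours_X / hours_Y = 2/6 = 1/3 units of Y
Opportunity cost of X for Country B = hours_X / hours_Y = 9/4 = 9/4 units of Y
Terms of trade must be between the two opportunity costs.
Range: 1/3 to 9/4

1/3 to 9/4


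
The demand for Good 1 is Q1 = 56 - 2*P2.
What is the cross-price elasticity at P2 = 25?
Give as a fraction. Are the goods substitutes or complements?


dQ1/dP2 = -2
At P2 = 25: Q1 = 56 - 2*25 = 6
Exy = (dQ1/dP2)(P2/Q1) = -2 * 25 / 6 = -25/3
Since Exy < 0, the goods are complements.

-25/3 (complements)


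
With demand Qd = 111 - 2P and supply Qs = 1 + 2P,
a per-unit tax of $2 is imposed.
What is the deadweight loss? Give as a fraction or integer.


Pre-tax equilibrium quantity: Q* = 56
Post-tax equilibrium quantity: Q_tax = 54
Reduction in quantity: Q* - Q_tax = 2
DWL = (1/2) * tax * (Q* - Q_tax)
DWL = (1/2) * 2 * 2 = 2

2


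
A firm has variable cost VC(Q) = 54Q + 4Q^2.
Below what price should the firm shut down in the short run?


AVC(Q) = VC(Q)/Q = 54 + 4Q
AVC is increasing in Q, so minimum AVC is at Q -> 0+.
Min AVC = 54
The firm should shut down if P < 54.

54


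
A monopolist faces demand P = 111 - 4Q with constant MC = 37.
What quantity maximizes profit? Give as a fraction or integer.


TR = P*Q = (111 - 4Q)Q = 111Q - 4Q^2
MR = dTR/dQ = 111 - 8Q
Set MR = MC:
111 - 8Q = 37
74 = 8Q
Q* = 74/8 = 37/4

37/4


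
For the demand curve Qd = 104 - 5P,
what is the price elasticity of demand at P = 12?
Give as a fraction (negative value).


dQ/dP = -5
At P = 12: Q = 104 - 5*12 = 44
E = (dQ/dP)(P/Q) = (-5)(12/44) = -15/11

-15/11
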